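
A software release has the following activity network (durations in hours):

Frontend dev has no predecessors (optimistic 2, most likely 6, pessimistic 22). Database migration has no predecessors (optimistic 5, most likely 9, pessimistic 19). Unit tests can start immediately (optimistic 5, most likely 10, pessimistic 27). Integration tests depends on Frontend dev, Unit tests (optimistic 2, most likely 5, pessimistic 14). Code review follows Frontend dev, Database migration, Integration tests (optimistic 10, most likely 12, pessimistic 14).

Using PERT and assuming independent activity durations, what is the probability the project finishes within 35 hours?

te_Frontend dev = (2 + 4·6 + 22)/6 = 48/6 = 8; σ²_Frontend dev = ((22−2)/6)² = 11.111
te_Database migration = (5 + 4·9 + 19)/6 = 60/6 = 10; σ²_Database migration = ((19−5)/6)² = 5.444
te_Unit tests = (5 + 4·10 + 27)/6 = 72/6 = 12; σ²_Unit tests = ((27−5)/6)² = 13.444
te_Integration tests = (2 + 4·5 + 14)/6 = 36/6 = 6; σ²_Integration tests = ((14−2)/6)² = 4.000
te_Code review = (10 + 4·12 + 14)/6 = 72/6 = 12; σ²_Code review = ((14−10)/6)² = 0.444

Forward pass:
ES_Frontend dev = 0; EF_Frontend dev = 8
ES_Database migration = 0; EF_Database migration = 10
ES_Unit tests = 0; EF_Unit tests = 12
ES_Integration tests = max(EF_Frontend dev=8, EF_Unit tests=12) = 12; EF_Integration tests = 12+6 = 18
ES_Code review = max(EF_Frontend dev=8, EF_Database migration=10, EF_Integration tests=18) = 18; EF_Code review = 18+12 = 30
Expected project duration μ = 30 hours. Critical path: Unit tests → Integration tests → Code review.

Variance along critical path = 13.444 + 4.000 + 0.444 = 17.889; σ = √17.889 = 4.230 hours.
Z = (35 − 30) / 4.230 = 1.182
P(T ≤ 35) = Φ(1.182) ≈ 0.881

0.881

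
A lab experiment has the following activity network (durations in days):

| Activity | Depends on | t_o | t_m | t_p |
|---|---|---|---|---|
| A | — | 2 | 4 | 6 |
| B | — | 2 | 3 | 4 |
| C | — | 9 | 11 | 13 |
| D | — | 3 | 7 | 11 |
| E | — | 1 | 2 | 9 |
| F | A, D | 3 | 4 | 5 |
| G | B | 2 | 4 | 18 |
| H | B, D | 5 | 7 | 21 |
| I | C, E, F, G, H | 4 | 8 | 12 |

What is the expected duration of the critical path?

te_A = (2 + 4·4 + 6)/6 = 24/6 = 4
te_B = (2 + 4·3 + 4)/6 = 18/6 = 3
te_C = (9 + 4·11 + 13)/6 = 66/6 = 11
te_D = (3 + 4·7 + 11)/6 = 42/6 = 7
te_E = (1 + 4·2 + 9)/6 = 18/6 = 3
te_F = (3 + 4·4 + 5)/6 = 24/6 = 4
te_G = (2 + 4·4 + 18)/6 = 36/6 = 6
te_H = (5 + 4·7 + 21)/6 = 54/6 = 9
te_I = (4 + 4·8 + 12)/6 = 48/6 = 8

Forward pass:
ES_A = 0; EF_A = 4
ES_B = 0; EF_B = 3
ES_C = 0; EF_C = 11
ES_D = 0; EF_D = 7
ES_E = 0; EF_E = 3
ES_F = max(EF_A=4, EF_D=7) = 7; EF_F = 7+4 = 11
ES_G = 3; EF_G = 3+6 = 9
ES_H = max(EF_B=3, EF_D=7) = 7; EF_H = 7+9 = 16
ES_I = max(EF_C=11, EF_E=3, EF_F=11, EF_G=9, EF_H=16) = 16; EF_I = 16+8 = 24
Expected project duration μ = 24 days. Critical path: D → H → I.

24 days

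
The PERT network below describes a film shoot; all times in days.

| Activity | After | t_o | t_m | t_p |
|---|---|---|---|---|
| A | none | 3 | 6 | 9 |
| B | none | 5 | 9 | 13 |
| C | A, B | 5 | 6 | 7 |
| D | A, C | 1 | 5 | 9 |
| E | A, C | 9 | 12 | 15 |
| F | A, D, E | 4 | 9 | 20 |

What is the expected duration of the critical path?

te_A = (3 + 4·6 + 9)/6 = 36/6 = 6
te_B = (5 + 4·9 + 13)/6 = 54/6 = 9
te_C = (5 + 4·6 + 7)/6 = 36/6 = 6
te_D = (1 + 4·5 + 9)/6 = 30/6 = 5
te_E = (9 + 4·12 + 15)/6 = 72/6 = 12
te_F = (4 + 4·9 + 20)/6 = 60/6 = 10

Forward pass:
ES_A = 0; EF_A = 6
ES_B = 0; EF_B = 9
ES_C = max(EF_A=6, EF_B=9) = 9; EF_C = 9+6 = 15
ES_D = max(EF_A=6, EF_C=15) = 15; EF_D = 15+5 = 20
ES_E = max(EF_A=6, EF_C=15) = 15; EF_E = 15+12 = 27
ES_F = max(EF_A=6, EF_D=20, EF_E=27) = 27; EF_F = 27+10 = 37
Expected project duration μ = 37 days. Critical path: B → C → E → F.

37 days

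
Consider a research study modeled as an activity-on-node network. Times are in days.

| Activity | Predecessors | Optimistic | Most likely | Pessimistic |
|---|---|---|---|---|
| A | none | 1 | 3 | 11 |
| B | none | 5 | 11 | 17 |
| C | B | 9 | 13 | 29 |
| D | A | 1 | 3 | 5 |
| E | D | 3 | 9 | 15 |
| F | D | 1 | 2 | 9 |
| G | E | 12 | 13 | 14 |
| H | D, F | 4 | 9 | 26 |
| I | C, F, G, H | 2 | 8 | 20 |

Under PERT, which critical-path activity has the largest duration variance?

I

te_A = (1 + 4·3 + 11)/6 = 24/6 = 4; σ²_A = ((11−1)/6)² = 2.778
te_B = (5 + 4·11 + 17)/6 = 66/6 = 11; σ²_B = ((17−5)/6)² = 4.000
te_C = (9 + 4·13 + 29)/6 = 90/6 = 15; σ²_C = ((29−9)/6)² = 11.111
te_D = (1 + 4·3 + 5)/6 = 18/6 = 3; σ²_D = ((5−1)/6)² = 0.444
te_E = (3 + 4·9 + 15)/6 = 54/6 = 9; σ²_E = ((15−3)/6)² = 4.000
te_F = (1 + 4·2 + 9)/6 = 18/6 = 3; σ²_F = ((9−1)/6)² = 1.778
te_G = (12 + 4·13 + 14)/6 = 78/6 = 13; σ²_G = ((14−12)/6)² = 0.111
te_H = (4 + 4·9 + 26)/6 = 66/6 = 11; σ²_H = ((26−4)/6)² = 13.444
te_I = (2 + 4·8 + 20)/6 = 54/6 = 9; σ²_I = ((20−2)/6)² = 9.000

Forward pass:
ES_A = 0; EF_A = 4
ES_B = 0; EF_B = 11
ES_C = 11; EF_C = 11+15 = 26
ES_D = 4; EF_D = 4+3 = 7
ES_E = 7; EF_E = 7+9 = 16
ES_F = 7; EF_F = 7+3 = 10
ES_G = 16; EF_G = 16+13 = 29
ES_H = max(EF_D=7, EF_F=10) = 10; EF_H = 10+11 = 21
ES_I = max(EF_C=26, EF_F=10, EF_G=29, EF_H=21) = 29; EF_I = 29+9 = 38
Expected project duration μ = 38 days. Critical path: A → D → E → G → I.

Variances on critical path: σ²_A=2.778, σ²_D=0.444, σ²_E=4.000, σ²_G=0.111, σ²_I=9.000.
Largest is σ²_I = 9.000.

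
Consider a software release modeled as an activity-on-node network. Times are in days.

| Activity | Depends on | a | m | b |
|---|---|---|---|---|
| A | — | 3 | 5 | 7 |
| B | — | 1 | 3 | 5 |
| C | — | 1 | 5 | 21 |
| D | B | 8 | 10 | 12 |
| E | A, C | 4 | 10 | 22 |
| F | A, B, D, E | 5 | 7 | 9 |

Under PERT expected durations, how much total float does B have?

5 days

te_A = (3 + 4·5 + 7)/6 = 30/6 = 5
te_B = (1 + 4·3 + 5)/6 = 18/6 = 3
te_C = (1 + 4·5 + 21)/6 = 42/6 = 7
te_D = (8 + 4·10 + 12)/6 = 60/6 = 10
te_E = (4 + 4·10 + 22)/6 = 66/6 = 11
te_F = (5 + 4·7 + 9)/6 = 42/6 = 7

Forward pass:
ES_A = 0; EF_A = 5
ES_B = 0; EF_B = 3
ES_C = 0; EF_C = 7
ES_D = 3; EF_D = 3+10 = 13
ES_E = max(EF_A=5, EF_C=7) = 7; EF_E = 7+11 = 18
ES_F = max(EF_A=5, EF_B=3, EF_D=13, EF_E=18) = 18; EF_F = 18+7 = 25
Expected project duration μ = 25 days. Critical path: C → E → F.

Backward pass:
LF_F = 25; LS_F = 25−7 = 18
LF_E = LS_F = 18; LS_E = 18−11 = 7
LF_D = LS_F = 18; LS_D = 18−10 = 8
LF_C = LS_E = 7; LS_C = 7−7 = 0
LF_B = min(LS_D=8, LS_F=18) = 8; LS_B = 8−3 = 5
LF_A = min(LS_E=7, LS_F=18) = 7; LS_A = 7−5 = 2
Slack_B = LS_B − ES_B = 5 − 0 = 5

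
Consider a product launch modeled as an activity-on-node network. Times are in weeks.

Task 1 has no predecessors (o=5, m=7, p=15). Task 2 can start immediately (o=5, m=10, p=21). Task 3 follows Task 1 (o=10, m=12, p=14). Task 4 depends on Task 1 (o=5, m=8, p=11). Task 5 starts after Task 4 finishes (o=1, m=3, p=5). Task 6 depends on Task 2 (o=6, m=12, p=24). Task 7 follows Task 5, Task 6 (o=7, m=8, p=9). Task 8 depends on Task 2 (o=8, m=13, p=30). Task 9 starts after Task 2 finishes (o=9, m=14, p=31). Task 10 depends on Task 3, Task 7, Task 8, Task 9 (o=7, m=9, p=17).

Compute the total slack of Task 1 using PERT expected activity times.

5 weeks

te_Task 1 = (5 + 4·7 + 15)/6 = 48/6 = 8
te_Task 2 = (5 + 4·10 + 21)/6 = 66/6 = 11
te_Task 3 = (10 + 4·12 + 14)/6 = 72/6 = 12
te_Task 4 = (5 + 4·8 + 11)/6 = 48/6 = 8
te_Task 5 = (1 + 4·3 + 5)/6 = 18/6 = 3
te_Task 6 = (6 + 4·12 + 24)/6 = 78/6 = 13
te_Task 7 = (7 + 4·8 + 9)/6 = 48/6 = 8
te_Task 8 = (8 + 4·13 + 30)/6 = 90/6 = 15
te_Task 9 = (9 + 4·14 + 31)/6 = 96/6 = 16
te_Task 10 = (7 + 4·9 + 17)/6 = 60/6 = 10

Forward pass:
ES_Task 1 = 0; EF_Task 1 = 8
ES_Task 2 = 0; EF_Task 2 = 11
ES_Task 3 = 8; EF_Task 3 = 8+12 = 20
ES_Task 4 = 8; EF_Task 4 = 8+8 = 16
ES_Task 5 = 16; EF_Task 5 = 16+3 = 19
ES_Task 6 = 11; EF_Task 6 = 11+13 = 24
ES_Task 7 = max(EF_Task 5=19, EF_Task 6=24) = 24; EF_Task 7 = 24+8 = 32
ES_Task 8 = 11; EF_Task 8 = 11+15 = 26
ES_Task 9 = 11; EF_Task 9 = 11+16 = 27
ES_Task 10 = max(EF_Task 3=20, EF_Task 7=32, EF_Task 8=26, EF_Task 9=27) = 32; EF_Task 10 = 32+10 = 42
Expected project duration μ = 42 weeks. Critical path: Task 2 → Task 6 → Task 7 → Task 10.

Backward pass:
LF_Task 10 = 42; LS_Task 10 = 42−10 = 32
LF_Task 9 = LS_Task 10 = 32; LS_Task 9 = 32−16 = 16
LF_Task 8 = LS_Task 10 = 32; LS_Task 8 = 32−15 = 17
LF_Task 7 = LS_Task 10 = 32; LS_Task 7 = 32−8 = 24
LF_Task 6 = LS_Task 7 = 24; LS_Task 6 = 24−13 = 11
LF_Task 5 = LS_Task 7 = 24; LS_Task 5 = 24−3 = 21
LF_Task 4 = LS_Task 5 = 21; LS_Task 4 = 21−8 = 13
LF_Task 3 = LS_Task 10 = 32; LS_Task 3 = 32−12 = 20
LF_Task 2 = min(LS_Task 6=11, LS_Task 8=17, LS_Task 9=16) = 11; LS_Task 2 = 11−11 = 0
LF_Task 1 = min(LS_Task 3=20, LS_Task 4=13) = 13; LS_Task 1 = 13−8 = 5
Slack_Task 1 = LS_Task 1 − ES_Task 1 = 5 − 0 = 5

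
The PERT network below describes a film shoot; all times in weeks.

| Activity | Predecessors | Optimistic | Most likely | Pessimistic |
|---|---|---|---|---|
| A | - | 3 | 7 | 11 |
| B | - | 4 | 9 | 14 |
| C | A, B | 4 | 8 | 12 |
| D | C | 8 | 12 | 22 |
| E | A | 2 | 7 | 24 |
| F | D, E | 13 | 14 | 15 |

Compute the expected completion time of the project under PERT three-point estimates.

te_A = (3 + 4·7 + 11)/6 = 42/6 = 7
te_B = (4 + 4·9 + 14)/6 = 54/6 = 9
te_C = (4 + 4·8 + 12)/6 = 48/6 = 8
te_D = (8 + 4·12 + 22)/6 = 78/6 = 13
te_E = (2 + 4·7 + 24)/6 = 54/6 = 9
te_F = (13 + 4·14 + 15)/6 = 84/6 = 14

Forward pass:
ES_A = 0; EF_A = 7
ES_B = 0; EF_B = 9
ES_C = max(EF_A=7, EF_B=9) = 9; EF_C = 9+8 = 17
ES_D = 17; EF_D = 17+13 = 30
ES_E = 7; EF_E = 7+9 = 16
ES_F = max(EF_D=30, EF_E=16) = 30; EF_F = 30+14 = 44
Expected project duration μ = 44 weeks. Critical path: B → C → D → F.

44 weeks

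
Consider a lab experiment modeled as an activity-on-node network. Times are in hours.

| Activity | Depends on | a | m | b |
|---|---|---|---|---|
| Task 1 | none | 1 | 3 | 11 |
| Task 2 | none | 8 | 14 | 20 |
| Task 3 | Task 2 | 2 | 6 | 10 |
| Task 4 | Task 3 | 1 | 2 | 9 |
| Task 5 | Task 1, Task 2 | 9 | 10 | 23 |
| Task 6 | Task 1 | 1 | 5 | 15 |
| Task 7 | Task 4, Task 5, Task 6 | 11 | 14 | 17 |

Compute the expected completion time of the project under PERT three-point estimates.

te_Task 1 = (1 + 4·3 + 11)/6 = 24/6 = 4
te_Task 2 = (8 + 4·14 + 20)/6 = 84/6 = 14
te_Task 3 = (2 + 4·6 + 10)/6 = 36/6 = 6
te_Task 4 = (1 + 4·2 + 9)/6 = 18/6 = 3
te_Task 5 = (9 + 4·10 + 23)/6 = 72/6 = 12
te_Task 6 = (1 + 4·5 + 15)/6 = 36/6 = 6
te_Task 7 = (11 + 4·14 + 17)/6 = 84/6 = 14

Forward pass:
ES_Task 1 = 0; EF_Task 1 = 4
ES_Task 2 = 0; EF_Task 2 = 14
ES_Task 3 = 14; EF_Task 3 = 14+6 = 20
ES_Task 4 = 20; EF_Task 4 = 20+3 = 23
ES_Task 5 = max(EF_Task 1=4, EF_Task 2=14) = 14; EF_Task 5 = 14+12 = 26
ES_Task 6 = 4; EF_Task 6 = 4+6 = 10
ES_Task 7 = max(EF_Task 4=23, EF_Task 5=26, EF_Task 6=10) = 26; EF_Task 7 = 26+14 = 40
Expected project duration μ = 40 hours. Critical path: Task 2 → Task 5 → Task 7.

40 hours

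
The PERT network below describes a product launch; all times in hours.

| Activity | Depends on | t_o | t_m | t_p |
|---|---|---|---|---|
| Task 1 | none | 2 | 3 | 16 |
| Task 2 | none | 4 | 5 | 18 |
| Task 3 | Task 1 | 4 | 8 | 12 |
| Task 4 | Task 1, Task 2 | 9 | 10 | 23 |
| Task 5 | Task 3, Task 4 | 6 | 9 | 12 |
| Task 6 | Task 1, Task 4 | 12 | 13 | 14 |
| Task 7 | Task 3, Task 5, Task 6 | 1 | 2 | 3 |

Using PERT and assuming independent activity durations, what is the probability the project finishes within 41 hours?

te_Task 1 = (2 + 4·3 + 16)/6 = 30/6 = 5; σ²_Task 1 = ((16−2)/6)² = 5.444
te_Task 2 = (4 + 4·5 + 18)/6 = 42/6 = 7; σ²_Task 2 = ((18−4)/6)² = 5.444
te_Task 3 = (4 + 4·8 + 12)/6 = 48/6 = 8; σ²_Task 3 = ((12−4)/6)² = 1.778
te_Task 4 = (9 + 4·10 + 23)/6 = 72/6 = 12; σ²_Task 4 = ((23−9)/6)² = 5.444
te_Task 5 = (6 + 4·9 + 12)/6 = 54/6 = 9; σ²_Task 5 = ((12−6)/6)² = 1.000
te_Task 6 = (12 + 4·13 + 14)/6 = 78/6 = 13; σ²_Task 6 = ((14−12)/6)² = 0.111
te_Task 7 = (1 + 4·2 + 3)/6 = 12/6 = 2; σ²_Task 7 = ((3−1)/6)² = 0.111

Forward pass:
ES_Task 1 = 0; EF_Task 1 = 5
ES_Task 2 = 0; EF_Task 2 = 7
ES_Task 3 = 5; EF_Task 3 = 5+8 = 13
ES_Task 4 = max(EF_Task 1=5, EF_Task 2=7) = 7; EF_Task 4 = 7+12 = 19
ES_Task 5 = max(EF_Task 3=13, EF_Task 4=19) = 19; EF_Task 5 = 19+9 = 28
ES_Task 6 = max(EF_Task 1=5, EF_Task 4=19) = 19; EF_Task 6 = 19+13 = 32
ES_Task 7 = max(EF_Task 3=13, EF_Task 5=28, EF_Task 6=32) = 32; EF_Task 7 = 32+2 = 34
Expected project duration μ = 34 hours. Critical path: Task 2 → Task 4 → Task 6 → Task 7.

Variance along critical path = 5.444 + 5.444 + 0.111 + 0.111 = 11.111; σ = √11.111 = 3.333 hours.
Z = (41 − 34) / 3.333 = 2.100
P(T ≤ 41) = Φ(2.100) ≈ 0.982

0.982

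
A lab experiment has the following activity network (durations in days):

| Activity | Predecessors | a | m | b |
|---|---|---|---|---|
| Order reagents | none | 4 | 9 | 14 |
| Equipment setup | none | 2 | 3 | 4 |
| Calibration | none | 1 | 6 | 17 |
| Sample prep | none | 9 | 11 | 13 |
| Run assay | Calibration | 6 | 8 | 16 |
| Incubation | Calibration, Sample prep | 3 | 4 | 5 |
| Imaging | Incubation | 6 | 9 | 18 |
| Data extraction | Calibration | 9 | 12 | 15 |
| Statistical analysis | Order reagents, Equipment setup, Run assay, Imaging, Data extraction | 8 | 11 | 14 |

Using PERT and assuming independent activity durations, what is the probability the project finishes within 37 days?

0.664

te_Order reagents = (4 + 4·9 + 14)/6 = 54/6 = 9; σ²_Order reagents = ((14−4)/6)² = 2.778
te_Equipment setup = (2 + 4·3 + 4)/6 = 18/6 = 3; σ²_Equipment setup = ((4−2)/6)² = 0.111
te_Calibration = (1 + 4·6 + 17)/6 = 42/6 = 7; σ²_Calibration = ((17−1)/6)² = 7.111
te_Sample prep = (9 + 4·11 + 13)/6 = 66/6 = 11; σ²_Sample prep = ((13−9)/6)² = 0.444
te_Run assay = (6 + 4·8 + 16)/6 = 54/6 = 9; σ²_Run assay = ((16−6)/6)² = 2.778
te_Incubation = (3 + 4·4 + 5)/6 = 24/6 = 4; σ²_Incubation = ((5−3)/6)² = 0.111
te_Imaging = (6 + 4·9 + 18)/6 = 60/6 = 10; σ²_Imaging = ((18−6)/6)² = 4.000
te_Data extraction = (9 + 4·12 + 15)/6 = 72/6 = 12; σ²_Data extraction = ((15−9)/6)² = 1.000
te_Statistical analysis = (8 + 4·11 + 14)/6 = 66/6 = 11; σ²_Statistical analysis = ((14−8)/6)² = 1.000

Forward pass:
ES_Order reagents = 0; EF_Order reagents = 9
ES_Equipment setup = 0; EF_Equipment setup = 3
ES_Calibration = 0; EF_Calibration = 7
ES_Sample prep = 0; EF_Sample prep = 11
ES_Run assay = 7; EF_Run assay = 7+9 = 16
ES_Incubation = max(EF_Calibration=7, EF_Sample prep=11) = 11; EF_Incubation = 11+4 = 15
ES_Imaging = 15; EF_Imaging = 15+10 = 25
ES_Data extraction = 7; EF_Data extraction = 7+12 = 19
ES_Statistical analysis = max(EF_Order reagents=9, EF_Equipment setup=3, EF_Run assay=16, EF_Imaging=25, EF_Data extraction=19) = 25; EF_Statistical analysis = 25+11 = 36
Expected project duration μ = 36 days. Critical path: Sample prep → Incubation → Imaging → Statistical analysis.

Variance along critical path = 0.444 + 0.111 + 4.000 + 1.000 = 5.556; σ = √5.556 = 2.357 days.
Z = (37 − 36) / 2.357 = 0.424
P(T ≤ 37) = Φ(0.424) ≈ 0.664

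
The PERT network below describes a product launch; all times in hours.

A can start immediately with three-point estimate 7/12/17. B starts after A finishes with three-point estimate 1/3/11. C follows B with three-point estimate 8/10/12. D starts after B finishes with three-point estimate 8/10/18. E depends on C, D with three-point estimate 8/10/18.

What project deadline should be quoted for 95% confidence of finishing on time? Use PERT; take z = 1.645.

43.5 hours

te_A = (7 + 4·12 + 17)/6 = 72/6 = 12; σ²_A = ((17−7)/6)² = 2.778
te_B = (1 + 4·3 + 11)/6 = 24/6 = 4; σ²_B = ((11−1)/6)² = 2.778
te_C = (8 + 4·10 + 12)/6 = 60/6 = 10; σ²_C = ((12−8)/6)² = 0.444
te_D = (8 + 4·10 + 18)/6 = 66/6 = 11; σ²_D = ((18−8)/6)² = 2.778
te_E = (8 + 4·10 + 18)/6 = 66/6 = 11; σ²_E = ((18−8)/6)² = 2.778

Forward pass:
ES_A = 0; EF_A = 12
ES_B = 12; EF_B = 12+4 = 16
ES_C = 16; EF_C = 16+10 = 26
ES_D = 16; EF_D = 16+11 = 27
ES_E = max(EF_C=26, EF_D=27) = 27; EF_E = 27+11 = 38
Expected project duration μ = 38 hours. Critical path: A → B → D → E.

Variance along critical path = 2.778 + 2.778 + 2.778 + 2.778 = 11.111; σ = 3.333 hours.
D = μ + z·σ = 38 + 1.645·3.333 = 43.5 hours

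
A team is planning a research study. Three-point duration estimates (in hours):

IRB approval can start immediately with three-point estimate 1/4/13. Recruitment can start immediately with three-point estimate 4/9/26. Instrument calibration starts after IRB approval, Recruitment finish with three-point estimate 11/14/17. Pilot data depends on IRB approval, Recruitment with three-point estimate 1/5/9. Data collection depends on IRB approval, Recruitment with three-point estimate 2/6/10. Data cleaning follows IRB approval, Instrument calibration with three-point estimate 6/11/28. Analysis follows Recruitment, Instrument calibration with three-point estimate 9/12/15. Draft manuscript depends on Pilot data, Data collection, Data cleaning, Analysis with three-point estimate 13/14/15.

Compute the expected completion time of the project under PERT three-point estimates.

te_IRB approval = (1 + 4·4 + 13)/6 = 30/6 = 5
te_Recruitment = (4 + 4·9 + 26)/6 = 66/6 = 11
te_Instrument calibration = (11 + 4·14 + 17)/6 = 84/6 = 14
te_Pilot data = (1 + 4·5 + 9)/6 = 30/6 = 5
te_Data collection = (2 + 4·6 + 10)/6 = 36/6 = 6
te_Data cleaning = (6 + 4·11 + 28)/6 = 78/6 = 13
te_Analysis = (9 + 4·12 + 15)/6 = 72/6 = 12
te_Draft manuscript = (13 + 4·14 + 15)/6 = 84/6 = 14

Forward pass:
ES_IRB approval = 0; EF_IRB approval = 5
ES_Recruitment = 0; EF_Recruitment = 11
ES_Instrument calibration = max(EF_IRB approval=5, EF_Recruitment=11) = 11; EF_Instrument calibration = 11+14 = 25
ES_Pilot data = max(EF_IRB approval=5, EF_Recruitment=11) = 11; EF_Pilot data = 11+5 = 16
ES_Data collection = max(EF_IRB approval=5, EF_Recruitment=11) = 11; EF_Data collection = 11+6 = 17
ES_Data cleaning = max(EF_IRB approval=5, EF_Instrument calibration=25) = 25; EF_Data cleaning = 25+13 = 38
ES_Analysis = max(EF_Recruitment=11, EF_Instrument calibration=25) = 25; EF_Analysis = 25+12 = 37
ES_Draft manuscript = max(EF_Pilot data=16, EF_Data collection=17, EF_Data cleaning=38, EF_Analysis=37) = 38; EF_Draft manuscript = 38+14 = 52
Expected project duration μ = 52 hours. Critical path: Recruitment → Instrument calibration → Data cleaning → Draft manuscript.

52 hours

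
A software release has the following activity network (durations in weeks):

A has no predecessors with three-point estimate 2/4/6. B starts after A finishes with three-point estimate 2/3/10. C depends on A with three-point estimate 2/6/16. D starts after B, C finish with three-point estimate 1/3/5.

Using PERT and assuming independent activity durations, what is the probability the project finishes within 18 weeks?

te_A = (2 + 4·4 + 6)/6 = 24/6 = 4; σ²_A = ((6−2)/6)² = 0.444
te_B = (2 + 4·3 + 10)/6 = 24/6 = 4; σ²_B = ((10−2)/6)² = 1.778
te_C = (2 + 4·6 + 16)/6 = 42/6 = 7; σ²_C = ((16−2)/6)² = 5.444
te_D = (1 + 4·3 + 5)/6 = 18/6 = 3; σ²_D = ((5−1)/6)² = 0.444

Forward pass:
ES_A = 0; EF_A = 4
ES_B = 4; EF_B = 4+4 = 8
ES_C = 4; EF_C = 4+7 = 11
ES_D = max(EF_B=8, EF_C=11) = 11; EF_D = 11+3 = 14
Expected project duration μ = 14 weeks. Critical path: A → C → D.

Variance along critical path = 0.444 + 5.444 + 0.444 = 6.333; σ = √6.333 = 2.517 weeks.
Z = (18 − 14) / 2.517 = 1.589
P(T ≤ 18) = Φ(1.589) ≈ 0.944

0.944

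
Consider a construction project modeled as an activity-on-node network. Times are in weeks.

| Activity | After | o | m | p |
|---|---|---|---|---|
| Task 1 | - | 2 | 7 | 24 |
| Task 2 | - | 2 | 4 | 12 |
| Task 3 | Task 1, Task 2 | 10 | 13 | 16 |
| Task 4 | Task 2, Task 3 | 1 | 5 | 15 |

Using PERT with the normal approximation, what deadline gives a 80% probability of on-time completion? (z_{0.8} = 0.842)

31.8 weeks

te_Task 1 = (2 + 4·7 + 24)/6 = 54/6 = 9; σ²_Task 1 = ((24−2)/6)² = 13.444
te_Task 2 = (2 + 4·4 + 12)/6 = 30/6 = 5; σ²_Task 2 = ((12−2)/6)² = 2.778
te_Task 3 = (10 + 4·13 + 16)/6 = 78/6 = 13; σ²_Task 3 = ((16−10)/6)² = 1.000
te_Task 4 = (1 + 4·5 + 15)/6 = 36/6 = 6; σ²_Task 4 = ((15−1)/6)² = 5.444

Forward pass:
ES_Task 1 = 0; EF_Task 1 = 9
ES_Task 2 = 0; EF_Task 2 = 5
ES_Task 3 = max(EF_Task 1=9, EF_Task 2=5) = 9; EF_Task 3 = 9+13 = 22
ES_Task 4 = max(EF_Task 2=5, EF_Task 3=22) = 22; EF_Task 4 = 22+6 = 28
Expected project duration μ = 28 weeks. Critical path: Task 1 → Task 3 → Task 4.

Variance along critical path = 13.444 + 1.000 + 5.444 = 19.889; σ = 4.460 weeks.
D = μ + z·σ = 28 + 0.842·4.460 = 31.8 weeks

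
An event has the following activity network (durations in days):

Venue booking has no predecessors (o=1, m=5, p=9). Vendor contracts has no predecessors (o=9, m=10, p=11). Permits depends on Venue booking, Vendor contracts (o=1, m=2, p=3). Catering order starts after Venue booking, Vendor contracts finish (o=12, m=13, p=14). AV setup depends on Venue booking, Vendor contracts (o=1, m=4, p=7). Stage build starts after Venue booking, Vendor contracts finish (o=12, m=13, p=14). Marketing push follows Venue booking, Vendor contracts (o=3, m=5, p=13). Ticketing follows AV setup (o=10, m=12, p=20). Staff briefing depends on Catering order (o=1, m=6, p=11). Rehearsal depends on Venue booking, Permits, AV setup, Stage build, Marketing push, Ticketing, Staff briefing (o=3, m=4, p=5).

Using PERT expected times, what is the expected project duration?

33 days

te_Venue booking = (1 + 4·5 + 9)/6 = 30/6 = 5
te_Vendor contracts = (9 + 4·10 + 11)/6 = 60/6 = 10
te_Permits = (1 + 4·2 + 3)/6 = 12/6 = 2
te_Catering order = (12 + 4·13 + 14)/6 = 78/6 = 13
te_AV setup = (1 + 4·4 + 7)/6 = 24/6 = 4
te_Stage build = (12 + 4·13 + 14)/6 = 78/6 = 13
te_Marketing push = (3 + 4·5 + 13)/6 = 36/6 = 6
te_Ticketing = (10 + 4·12 + 20)/6 = 78/6 = 13
te_Staff briefing = (1 + 4·6 + 11)/6 = 36/6 = 6
te_Rehearsal = (3 + 4·4 + 5)/6 = 24/6 = 4

Forward pass:
ES_Venue booking = 0; EF_Venue booking = 5
ES_Vendor contracts = 0; EF_Vendor contracts = 10
ES_Permits = max(EF_Venue booking=5, EF_Vendor contracts=10) = 10; EF_Permits = 10+2 = 12
ES_Catering order = max(EF_Venue booking=5, EF_Vendor contracts=10) = 10; EF_Catering order = 10+13 = 23
ES_AV setup = max(EF_Venue booking=5, EF_Vendor contracts=10) = 10; EF_AV setup = 10+4 = 14
ES_Stage build = max(EF_Venue booking=5, EF_Vendor contracts=10) = 10; EF_Stage build = 10+13 = 23
ES_Marketing push = max(EF_Venue booking=5, EF_Vendor contracts=10) = 10; EF_Marketing push = 10+6 = 16
ES_Ticketing = 14; EF_Ticketing = 14+13 = 27
ES_Staff briefing = 23; EF_Staff briefing = 23+6 = 29
ES_Rehearsal = max(EF_Venue booking=5, EF_Permits=12, EF_AV setup=14, EF_Stage build=23, EF_Marketing push=16, EF_Ticketing=27, EF_Staff briefing=29) = 29; EF_Rehearsal = 29+4 = 33
Expected project duration μ = 33 days. Critical path: Vendor contracts → Catering order → Staff briefing → Rehearsal.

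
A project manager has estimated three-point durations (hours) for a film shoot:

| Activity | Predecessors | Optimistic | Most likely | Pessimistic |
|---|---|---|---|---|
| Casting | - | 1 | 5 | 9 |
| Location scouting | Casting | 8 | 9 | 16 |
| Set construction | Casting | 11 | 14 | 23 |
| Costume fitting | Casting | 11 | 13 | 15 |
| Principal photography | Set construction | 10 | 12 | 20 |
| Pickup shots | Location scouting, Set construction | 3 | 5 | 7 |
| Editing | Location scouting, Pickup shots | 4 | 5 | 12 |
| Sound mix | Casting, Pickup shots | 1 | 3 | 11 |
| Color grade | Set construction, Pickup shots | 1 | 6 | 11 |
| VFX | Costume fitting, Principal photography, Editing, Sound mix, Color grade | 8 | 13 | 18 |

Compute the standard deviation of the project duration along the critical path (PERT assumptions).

te_Casting = (1 + 4·5 + 9)/6 = 30/6 = 5; σ²_Casting = ((9−1)/6)² = 1.778
te_Location scouting = (8 + 4·9 + 16)/6 = 60/6 = 10; σ²_Location scouting = ((16−8)/6)² = 1.778
te_Set construction = (11 + 4·14 + 23)/6 = 90/6 = 15; σ²_Set construction = ((23−11)/6)² = 4.000
te_Costume fitting = (11 + 4·13 + 15)/6 = 78/6 = 13; σ²_Costume fitting = ((15−11)/6)² = 0.444
te_Principal photography = (10 + 4·12 + 20)/6 = 78/6 = 13; σ²_Principal photography = ((20−10)/6)² = 2.778
te_Pickup shots = (3 + 4·5 + 7)/6 = 30/6 = 5; σ²_Pickup shots = ((7−3)/6)² = 0.444
te_Editing = (4 + 4·5 + 12)/6 = 36/6 = 6; σ²_Editing = ((12−4)/6)² = 1.778
te_Sound mix = (1 + 4·3 + 11)/6 = 24/6 = 4; σ²_Sound mix = ((11−1)/6)² = 2.778
te_Color grade = (1 + 4·6 + 11)/6 = 36/6 = 6; σ²_Color grade = ((11−1)/6)² = 2.778
te_VFX = (8 + 4·13 + 18)/6 = 78/6 = 13; σ²_VFX = ((18−8)/6)² = 2.778

Forward pass:
ES_Casting = 0; EF_Casting = 5
ES_Location scouting = 5; EF_Location scouting = 5+10 = 15
ES_Set construction = 5; EF_Set construction = 5+15 = 20
ES_Costume fitting = 5; EF_Costume fitting = 5+13 = 18
ES_Principal photography = 20; EF_Principal photography = 20+13 = 33
ES_Pickup shots = max(EF_Location scouting=15, EF_Set construction=20) = 20; EF_Pickup shots = 20+5 = 25
ES_Editing = max(EF_Location scouting=15, EF_Pickup shots=25) = 25; EF_Editing = 25+6 = 31
ES_Sound mix = max(EF_Casting=5, EF_Pickup shots=25) = 25; EF_Sound mix = 25+4 = 29
ES_Color grade = max(EF_Set construction=20, EF_Pickup shots=25) = 25; EF_Color grade = 25+6 = 31
ES_VFX = max(EF_Costume fitting=18, EF_Principal photography=33, EF_Editing=31, EF_Sound mix=29, EF_Color grade=31) = 33; EF_VFX = 33+13 = 46
Expected project duration μ = 46 hours. Critical path: Casting → Set construction → Principal photography → VFX.

Variance along critical path = 1.778 + 4.000 + 2.778 + 2.778 = 11.333
σ = √11.333 = 3.367 hours

3.37 hours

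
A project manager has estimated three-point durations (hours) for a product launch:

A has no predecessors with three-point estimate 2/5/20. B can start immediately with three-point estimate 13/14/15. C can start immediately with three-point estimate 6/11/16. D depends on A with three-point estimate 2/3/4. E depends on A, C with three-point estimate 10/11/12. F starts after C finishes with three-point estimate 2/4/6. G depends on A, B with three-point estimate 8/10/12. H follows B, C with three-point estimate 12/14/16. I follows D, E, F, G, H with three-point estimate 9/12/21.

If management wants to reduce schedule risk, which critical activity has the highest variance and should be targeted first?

te_A = (2 + 4·5 + 20)/6 = 42/6 = 7; σ²_A = ((20−2)/6)² = 9.000
te_B = (13 + 4·14 + 15)/6 = 84/6 = 14; σ²_B = ((15−13)/6)² = 0.111
te_C = (6 + 4·11 + 16)/6 = 66/6 = 11; σ²_C = ((16−6)/6)² = 2.778
te_D = (2 + 4·3 + 4)/6 = 18/6 = 3; σ²_D = ((4−2)/6)² = 0.111
te_E = (10 + 4·11 + 12)/6 = 66/6 = 11; σ²_E = ((12−10)/6)² = 0.111
te_F = (2 + 4·4 + 6)/6 = 24/6 = 4; σ²_F = ((6−2)/6)² = 0.444
te_G = (8 + 4·10 + 12)/6 = 60/6 = 10; σ²_G = ((12−8)/6)² = 0.444
te_H = (12 + 4·14 + 16)/6 = 84/6 = 14; σ²_H = ((16−12)/6)² = 0.444
te_I = (9 + 4·12 + 21)/6 = 78/6 = 13; σ²_I = ((21−9)/6)² = 4.000

Forward pass:
ES_A = 0; EF_A = 7
ES_B = 0; EF_B = 14
ES_C = 0; EF_C = 11
ES_D = 7; EF_D = 7+3 = 10
ES_E = max(EF_A=7, EF_C=11) = 11; EF_E = 11+11 = 22
ES_F = 11; EF_F = 11+4 = 15
ES_G = max(EF_A=7, EF_B=14) = 14; EF_G = 14+10 = 24
ES_H = max(EF_B=14, EF_C=11) = 14; EF_H = 14+14 = 28
ES_I = max(EF_D=10, EF_E=22, EF_F=15, EF_G=24, EF_H=28) = 28; EF_I = 28+13 = 41
Expected project duration μ = 41 hours. Critical path: B → H → I.

Variances on critical path: σ²_B=0.111, σ²_H=0.444, σ²_I=4.000.
Largest is σ²_I = 4.000.

I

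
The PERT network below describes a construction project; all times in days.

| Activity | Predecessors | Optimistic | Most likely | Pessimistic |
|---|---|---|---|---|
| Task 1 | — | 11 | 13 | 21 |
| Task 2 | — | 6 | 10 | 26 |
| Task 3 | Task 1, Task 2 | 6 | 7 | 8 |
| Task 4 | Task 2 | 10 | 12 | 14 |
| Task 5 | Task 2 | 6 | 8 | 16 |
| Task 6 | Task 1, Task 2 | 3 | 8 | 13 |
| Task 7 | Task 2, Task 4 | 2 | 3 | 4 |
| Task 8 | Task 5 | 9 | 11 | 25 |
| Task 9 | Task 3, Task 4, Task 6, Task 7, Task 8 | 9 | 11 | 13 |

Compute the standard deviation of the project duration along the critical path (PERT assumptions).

te_Task 1 = (11 + 4·13 + 21)/6 = 84/6 = 14; σ²_Task 1 = ((21−11)/6)² = 2.778
te_Task 2 = (6 + 4·10 + 26)/6 = 72/6 = 12; σ²_Task 2 = ((26−6)/6)² = 11.111
te_Task 3 = (6 + 4·7 + 8)/6 = 42/6 = 7; σ²_Task 3 = ((8−6)/6)² = 0.111
te_Task 4 = (10 + 4·12 + 14)/6 = 72/6 = 12; σ²_Task 4 = ((14−10)/6)² = 0.444
te_Task 5 = (6 + 4·8 + 16)/6 = 54/6 = 9; σ²_Task 5 = ((16−6)/6)² = 2.778
te_Task 6 = (3 + 4·8 + 13)/6 = 48/6 = 8; σ²_Task 6 = ((13−3)/6)² = 2.778
te_Task 7 = (2 + 4·3 + 4)/6 = 18/6 = 3; σ²_Task 7 = ((4−2)/6)² = 0.111
te_Task 8 = (9 + 4·11 + 25)/6 = 78/6 = 13; σ²_Task 8 = ((25−9)/6)² = 7.111
te_Task 9 = (9 + 4·11 + 13)/6 = 66/6 = 11; σ²_Task 9 = ((13−9)/6)² = 0.444

Forward pass:
ES_Task 1 = 0; EF_Task 1 = 14
ES_Task 2 = 0; EF_Task 2 = 12
ES_Task 3 = max(EF_Task 1=14, EF_Task 2=12) = 14; EF_Task 3 = 14+7 = 21
ES_Task 4 = 12; EF_Task 4 = 12+12 = 24
ES_Task 5 = 12; EF_Task 5 = 12+9 = 21
ES_Task 6 = max(EF_Task 1=14, EF_Task 2=12) = 14; EF_Task 6 = 14+8 = 22
ES_Task 7 = max(EF_Task 2=12, EF_Task 4=24) = 24; EF_Task 7 = 24+3 = 27
ES_Task 8 = 21; EF_Task 8 = 21+13 = 34
ES_Task 9 = max(EF_Task 3=21, EF_Task 4=24, EF_Task 6=22, EF_Task 7=27, EF_Task 8=34) = 34; EF_Task 9 = 34+11 = 45
Expected project duration μ = 45 days. Critical path: Task 2 → Task 5 → Task 8 → Task 9.

Variance along critical path = 11.111 + 2.778 + 7.111 + 0.444 = 21.444
σ = √21.444 = 4.631 days

4.63 days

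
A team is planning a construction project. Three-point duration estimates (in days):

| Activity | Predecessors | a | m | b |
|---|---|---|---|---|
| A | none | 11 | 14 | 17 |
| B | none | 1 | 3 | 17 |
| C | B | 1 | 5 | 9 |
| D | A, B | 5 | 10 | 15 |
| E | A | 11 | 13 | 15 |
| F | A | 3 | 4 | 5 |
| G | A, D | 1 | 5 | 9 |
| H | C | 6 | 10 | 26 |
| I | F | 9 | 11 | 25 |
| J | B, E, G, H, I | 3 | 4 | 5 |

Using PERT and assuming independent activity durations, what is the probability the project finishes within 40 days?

0.958

te_A = (11 + 4·14 + 17)/6 = 84/6 = 14; σ²_A = ((17−11)/6)² = 1.000
te_B = (1 + 4·3 + 17)/6 = 30/6 = 5; σ²_B = ((17−1)/6)² = 7.111
te_C = (1 + 4·5 + 9)/6 = 30/6 = 5; σ²_C = ((9−1)/6)² = 1.778
te_D = (5 + 4·10 + 15)/6 = 60/6 = 10; σ²_D = ((15−5)/6)² = 2.778
te_E = (11 + 4·13 + 15)/6 = 78/6 = 13; σ²_E = ((15−11)/6)² = 0.444
te_F = (3 + 4·4 + 5)/6 = 24/6 = 4; σ²_F = ((5−3)/6)² = 0.111
te_G = (1 + 4·5 + 9)/6 = 30/6 = 5; σ²_G = ((9−1)/6)² = 1.778
te_H = (6 + 4·10 + 26)/6 = 72/6 = 12; σ²_H = ((26−6)/6)² = 11.111
te_I = (9 + 4·11 + 25)/6 = 78/6 = 13; σ²_I = ((25−9)/6)² = 7.111
te_J = (3 + 4·4 + 5)/6 = 24/6 = 4; σ²_J = ((5−3)/6)² = 0.111

Forward pass:
ES_A = 0; EF_A = 14
ES_B = 0; EF_B = 5
ES_C = 5; EF_C = 5+5 = 10
ES_D = max(EF_A=14, EF_B=5) = 14; EF_D = 14+10 = 24
ES_E = 14; EF_E = 14+13 = 27
ES_F = 14; EF_F = 14+4 = 18
ES_G = max(EF_A=14, EF_D=24) = 24; EF_G = 24+5 = 29
ES_H = 10; EF_H = 10+12 = 22
ES_I = 18; EF_I = 18+13 = 31
ES_J = max(EF_B=5, EF_E=27, EF_G=29, EF_H=22, EF_I=31) = 31; EF_J = 31+4 = 35
Expected project duration μ = 35 days. Critical path: A → F → I → J.

Variance along critical path = 1.000 + 0.111 + 7.111 + 0.111 = 8.333; σ = √8.333 = 2.887 days.
Z = (40 − 35) / 2.887 = 1.732
P(T ≤ 40) = Φ(1.732) ≈ 0.958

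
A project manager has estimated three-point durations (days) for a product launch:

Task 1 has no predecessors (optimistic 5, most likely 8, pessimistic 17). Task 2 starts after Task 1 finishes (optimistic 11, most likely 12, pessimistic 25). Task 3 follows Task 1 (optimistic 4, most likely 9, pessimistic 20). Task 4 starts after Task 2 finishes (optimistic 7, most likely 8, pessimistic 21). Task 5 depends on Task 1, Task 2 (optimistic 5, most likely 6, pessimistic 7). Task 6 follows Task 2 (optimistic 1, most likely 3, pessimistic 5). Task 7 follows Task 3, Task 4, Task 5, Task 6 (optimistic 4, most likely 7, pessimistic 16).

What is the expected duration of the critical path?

41 days

te_Task 1 = (5 + 4·8 + 17)/6 = 54/6 = 9
te_Task 2 = (11 + 4·12 + 25)/6 = 84/6 = 14
te_Task 3 = (4 + 4·9 + 20)/6 = 60/6 = 10
te_Task 4 = (7 + 4·8 + 21)/6 = 60/6 = 10
te_Task 5 = (5 + 4·6 + 7)/6 = 36/6 = 6
te_Task 6 = (1 + 4·3 + 5)/6 = 18/6 = 3
te_Task 7 = (4 + 4·7 + 16)/6 = 48/6 = 8

Forward pass:
ES_Task 1 = 0; EF_Task 1 = 9
ES_Task 2 = 9; EF_Task 2 = 9+14 = 23
ES_Task 3 = 9; EF_Task 3 = 9+10 = 19
ES_Task 4 = 23; EF_Task 4 = 23+10 = 33
ES_Task 5 = max(EF_Task 1=9, EF_Task 2=23) = 23; EF_Task 5 = 23+6 = 29
ES_Task 6 = 23; EF_Task 6 = 23+3 = 26
ES_Task 7 = max(EF_Task 3=19, EF_Task 4=33, EF_Task 5=29, EF_Task 6=26) = 33; EF_Task 7 = 33+8 = 41
Expected project duration μ = 41 days. Critical path: Task 1 → Task 2 → Task 4 → Task 7.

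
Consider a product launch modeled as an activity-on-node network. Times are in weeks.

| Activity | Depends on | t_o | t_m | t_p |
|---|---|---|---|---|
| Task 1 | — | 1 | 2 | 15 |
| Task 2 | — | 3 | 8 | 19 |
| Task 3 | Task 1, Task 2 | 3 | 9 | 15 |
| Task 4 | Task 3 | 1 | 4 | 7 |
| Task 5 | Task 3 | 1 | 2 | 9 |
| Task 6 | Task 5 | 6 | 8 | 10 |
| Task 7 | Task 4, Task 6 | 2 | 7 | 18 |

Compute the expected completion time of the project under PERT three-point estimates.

37 weeks

te_Task 1 = (1 + 4·2 + 15)/6 = 24/6 = 4
te_Task 2 = (3 + 4·8 + 19)/6 = 54/6 = 9
te_Task 3 = (3 + 4·9 + 15)/6 = 54/6 = 9
te_Task 4 = (1 + 4·4 + 7)/6 = 24/6 = 4
te_Task 5 = (1 + 4·2 + 9)/6 = 18/6 = 3
te_Task 6 = (6 + 4·8 + 10)/6 = 48/6 = 8
te_Task 7 = (2 + 4·7 + 18)/6 = 48/6 = 8

Forward pass:
ES_Task 1 = 0; EF_Task 1 = 4
ES_Task 2 = 0; EF_Task 2 = 9
ES_Task 3 = max(EF_Task 1=4, EF_Task 2=9) = 9; EF_Task 3 = 9+9 = 18
ES_Task 4 = 18; EF_Task 4 = 18+4 = 22
ES_Task 5 = 18; EF_Task 5 = 18+3 = 21
ES_Task 6 = 21; EF_Task 6 = 21+8 = 29
ES_Task 7 = max(EF_Task 4=22, EF_Task 6=29) = 29; EF_Task 7 = 29+8 = 37
Expected project duration μ = 37 weeks. Critical path: Task 2 → Task 3 → Task 5 → Task 6 → Task 7.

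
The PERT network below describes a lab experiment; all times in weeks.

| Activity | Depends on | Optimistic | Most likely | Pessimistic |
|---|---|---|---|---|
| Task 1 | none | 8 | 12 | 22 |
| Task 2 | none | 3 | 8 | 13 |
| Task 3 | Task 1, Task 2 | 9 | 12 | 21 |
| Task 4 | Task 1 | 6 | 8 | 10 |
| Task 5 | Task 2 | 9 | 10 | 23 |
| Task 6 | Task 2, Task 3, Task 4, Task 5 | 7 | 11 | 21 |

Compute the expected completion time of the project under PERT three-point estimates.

38 weeks

te_Task 1 = (8 + 4·12 + 22)/6 = 78/6 = 13
te_Task 2 = (3 + 4·8 + 13)/6 = 48/6 = 8
te_Task 3 = (9 + 4·12 + 21)/6 = 78/6 = 13
te_Task 4 = (6 + 4·8 + 10)/6 = 48/6 = 8
te_Task 5 = (9 + 4·10 + 23)/6 = 72/6 = 12
te_Task 6 = (7 + 4·11 + 21)/6 = 72/6 = 12

Forward pass:
ES_Task 1 = 0; EF_Task 1 = 13
ES_Task 2 = 0; EF_Task 2 = 8
ES_Task 3 = max(EF_Task 1=13, EF_Task 2=8) = 13; EF_Task 3 = 13+13 = 26
ES_Task 4 = 13; EF_Task 4 = 13+8 = 21
ES_Task 5 = 8; EF_Task 5 = 8+12 = 20
ES_Task 6 = max(EF_Task 2=8, EF_Task 3=26, EF_Task 4=21, EF_Task 5=20) = 26; EF_Task 6 = 26+12 = 38
Expected project duration μ = 38 weeks. Critical path: Task 1 → Task 3 → Task 6.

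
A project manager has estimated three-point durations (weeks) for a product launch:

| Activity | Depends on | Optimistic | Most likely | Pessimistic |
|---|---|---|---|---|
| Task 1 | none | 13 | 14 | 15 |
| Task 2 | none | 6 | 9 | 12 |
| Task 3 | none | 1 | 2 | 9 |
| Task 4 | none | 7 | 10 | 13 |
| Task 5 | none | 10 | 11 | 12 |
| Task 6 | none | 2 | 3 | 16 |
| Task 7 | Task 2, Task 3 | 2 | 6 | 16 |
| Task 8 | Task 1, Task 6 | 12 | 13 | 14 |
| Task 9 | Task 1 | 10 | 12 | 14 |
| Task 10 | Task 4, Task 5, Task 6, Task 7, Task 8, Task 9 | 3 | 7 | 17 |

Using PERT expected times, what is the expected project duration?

te_Task 1 = (13 + 4·14 + 15)/6 = 84/6 = 14
te_Task 2 = (6 + 4·9 + 12)/6 = 54/6 = 9
te_Task 3 = (1 + 4·2 + 9)/6 = 18/6 = 3
te_Task 4 = (7 + 4·10 + 13)/6 = 60/6 = 10
te_Task 5 = (10 + 4·11 + 12)/6 = 66/6 = 11
te_Task 6 = (2 + 4·3 + 16)/6 = 30/6 = 5
te_Task 7 = (2 + 4·6 + 16)/6 = 42/6 = 7
te_Task 8 = (12 + 4·13 + 14)/6 = 78/6 = 13
te_Task 9 = (10 + 4·12 + 14)/6 = 72/6 = 12
te_Task 10 = (3 + 4·7 + 17)/6 = 48/6 = 8

Forward pass:
ES_Task 1 = 0; EF_Task 1 = 14
ES_Task 2 = 0; EF_Task 2 = 9
ES_Task 3 = 0; EF_Task 3 = 3
ES_Task 4 = 0; EF_Task 4 = 10
ES_Task 5 = 0; EF_Task 5 = 11
ES_Task 6 = 0; EF_Task 6 = 5
ES_Task 7 = max(EF_Task 2=9, EF_Task 3=3) = 9; EF_Task 7 = 9+7 = 16
ES_Task 8 = max(EF_Task 1=14, EF_Task 6=5) = 14; EF_Task 8 = 14+13 = 27
ES_Task 9 = 14; EF_Task 9 = 14+12 = 26
ES_Task 10 = max(EF_Task 4=10, EF_Task 5=11, EF_Task 6=5, EF_Task 7=16, EF_Task 8=27, EF_Task 9=26) = 27; EF_Task 10 = 27+8 = 35
Expected project duration μ = 35 weeks. Critical path: Task 1 → Task 8 → Task 10.

35 weeks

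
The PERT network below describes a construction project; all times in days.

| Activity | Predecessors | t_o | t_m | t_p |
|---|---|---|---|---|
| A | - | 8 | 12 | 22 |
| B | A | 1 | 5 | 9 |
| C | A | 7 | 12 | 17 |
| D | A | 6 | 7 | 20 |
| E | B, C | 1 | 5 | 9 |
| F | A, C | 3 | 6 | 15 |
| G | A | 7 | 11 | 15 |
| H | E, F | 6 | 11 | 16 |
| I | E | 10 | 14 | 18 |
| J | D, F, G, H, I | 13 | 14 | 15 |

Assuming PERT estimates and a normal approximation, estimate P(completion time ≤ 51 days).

te_A = (8 + 4·12 + 22)/6 = 78/6 = 13; σ²_A = ((22−8)/6)² = 5.444
te_B = (1 + 4·5 + 9)/6 = 30/6 = 5; σ²_B = ((9−1)/6)² = 1.778
te_C = (7 + 4·12 + 17)/6 = 72/6 = 12; σ²_C = ((17−7)/6)² = 2.778
te_D = (6 + 4·7 + 20)/6 = 54/6 = 9; σ²_D = ((20−6)/6)² = 5.444
te_E = (1 + 4·5 + 9)/6 = 30/6 = 5; σ²_E = ((9−1)/6)² = 1.778
te_F = (3 + 4·6 + 15)/6 = 42/6 = 7; σ²_F = ((15−3)/6)² = 4.000
te_G = (7 + 4·11 + 15)/6 = 66/6 = 11; σ²_G = ((15−7)/6)² = 1.778
te_H = (6 + 4·11 + 16)/6 = 66/6 = 11; σ²_H = ((16−6)/6)² = 2.778
te_I = (10 + 4·14 + 18)/6 = 84/6 = 14; σ²_I = ((18−10)/6)² = 1.778
te_J = (13 + 4·14 + 15)/6 = 84/6 = 14; σ²_J = ((15−13)/6)² = 0.111

Forward pass:
ES_A = 0; EF_A = 13
ES_B = 13; EF_B = 13+5 = 18
ES_C = 13; EF_C = 13+12 = 25
ES_D = 13; EF_D = 13+9 = 22
ES_E = max(EF_B=18, EF_C=25) = 25; EF_E = 25+5 = 30
ES_F = max(EF_A=13, EF_C=25) = 25; EF_F = 25+7 = 32
ES_G = 13; EF_G = 13+11 = 24
ES_H = max(EF_E=30, EF_F=32) = 32; EF_H = 32+11 = 43
ES_I = 30; EF_I = 30+14 = 44
ES_J = max(EF_D=22, EF_F=32, EF_G=24, EF_H=43, EF_I=44) = 44; EF_J = 44+14 = 58
Expected project duration μ = 58 days. Critical path: A → C → E → I → J.

Variance along critical path = 5.444 + 2.778 + 1.778 + 1.778 + 0.111 = 11.889; σ = √11.889 = 3.448 days.
Z = (51 − 58) / 3.448 = -2.030
P(T ≤ 51) = Φ(-2.030) ≈ 0.021

0.021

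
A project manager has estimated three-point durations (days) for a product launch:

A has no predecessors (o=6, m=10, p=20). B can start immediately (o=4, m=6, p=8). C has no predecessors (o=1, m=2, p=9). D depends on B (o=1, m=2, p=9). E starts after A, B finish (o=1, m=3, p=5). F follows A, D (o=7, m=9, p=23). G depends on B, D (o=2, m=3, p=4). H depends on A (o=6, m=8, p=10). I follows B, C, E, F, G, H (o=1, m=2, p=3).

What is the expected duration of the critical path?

24 days

te_A = (6 + 4·10 + 20)/6 = 66/6 = 11
te_B = (4 + 4·6 + 8)/6 = 36/6 = 6
te_C = (1 + 4·2 + 9)/6 = 18/6 = 3
te_D = (1 + 4·2 + 9)/6 = 18/6 = 3
te_E = (1 + 4·3 + 5)/6 = 18/6 = 3
te_F = (7 + 4·9 + 23)/6 = 66/6 = 11
te_G = (2 + 4·3 + 4)/6 = 18/6 = 3
te_H = (6 + 4·8 + 10)/6 = 48/6 = 8
te_I = (1 + 4·2 + 3)/6 = 12/6 = 2

Forward pass:
ES_A = 0; EF_A = 11
ES_B = 0; EF_B = 6
ES_C = 0; EF_C = 3
ES_D = 6; EF_D = 6+3 = 9
ES_E = max(EF_A=11, EF_B=6) = 11; EF_E = 11+3 = 14
ES_F = max(EF_A=11, EF_D=9) = 11; EF_F = 11+11 = 22
ES_G = max(EF_B=6, EF_D=9) = 9; EF_G = 9+3 = 12
ES_H = 11; EF_H = 11+8 = 19
ES_I = max(EF_B=6, EF_C=3, EF_E=14, EF_F=22, EF_G=12, EF_H=19) = 22; EF_I = 22+2 = 24
Expected project duration μ = 24 days. Critical path: A → F → I.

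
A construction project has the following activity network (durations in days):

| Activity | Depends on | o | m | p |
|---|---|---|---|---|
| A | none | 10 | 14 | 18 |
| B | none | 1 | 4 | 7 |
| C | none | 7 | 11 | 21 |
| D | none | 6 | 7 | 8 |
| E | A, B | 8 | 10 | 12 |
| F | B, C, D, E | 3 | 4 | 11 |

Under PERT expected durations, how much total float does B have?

te_A = (10 + 4·14 + 18)/6 = 84/6 = 14
te_B = (1 + 4·4 + 7)/6 = 24/6 = 4
te_C = (7 + 4·11 + 21)/6 = 72/6 = 12
te_D = (6 + 4·7 + 8)/6 = 42/6 = 7
te_E = (8 + 4·10 + 12)/6 = 60/6 = 10
te_F = (3 + 4·4 + 11)/6 = 30/6 = 5

Forward pass:
ES_A = 0; EF_A = 14
ES_B = 0; EF_B = 4
ES_C = 0; EF_C = 12
ES_D = 0; EF_D = 7
ES_E = max(EF_A=14, EF_B=4) = 14; EF_E = 14+10 = 24
ES_F = max(EF_B=4, EF_C=12, EF_D=7, EF_E=24) = 24; EF_F = 24+5 = 29
Expected project duration μ = 29 days. Critical path: A → E → F.

Backward pass:
LF_F = 29; LS_F = 29−5 = 24
LF_E = LS_F = 24; LS_E = 24−10 = 14
LF_D = LS_F = 24; LS_D = 24−7 = 17
LF_C = LS_F = 24; LS_C = 24−12 = 12
LF_B = min(LS_E=14, LS_F=24) = 14; LS_B = 14−4 = 10
LF_A = LS_E = 14; LS_A = 14−14 = 0
Slack_B = LS_B − ES_B = 10 − 0 = 10

10 days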